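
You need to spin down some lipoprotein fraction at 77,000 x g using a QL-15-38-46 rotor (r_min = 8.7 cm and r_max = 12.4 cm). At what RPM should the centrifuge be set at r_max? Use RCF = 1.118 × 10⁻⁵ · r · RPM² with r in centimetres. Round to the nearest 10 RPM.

Use r_max = 12.4 cm.
77,000 = 1.118 × 10⁻⁵ × 12.4 × N²
N² = 77,000 / (13.8632 × 10⁻⁵) = 555,427,318
N ≈ √555,427,318 ≈ 23,567.5

23570 RPM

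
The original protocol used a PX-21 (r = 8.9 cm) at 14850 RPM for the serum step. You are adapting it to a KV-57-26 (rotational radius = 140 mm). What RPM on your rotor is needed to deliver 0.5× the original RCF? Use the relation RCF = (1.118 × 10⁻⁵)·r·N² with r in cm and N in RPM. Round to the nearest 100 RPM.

8400 RPM

RCF_original = 1.118 × 10⁻⁵ × 8.9 × (14850)² = 1.118 × 10⁻⁵ × 8.9 × 220,522,500 ≈ 21,942.4 × g
Target RCF = 0.5 × 21,942.4 ≈ 10,971.2 × g
Your rotor: r = 140 mm = 14.0 cm
10,971.2 = 1.118 × 10⁻⁵ × 14 × N²
N² = 10,971.2 / (15.652 × 10⁻⁵) = 70,094,557
N ≈ √70,094,557 ≈ 8,372.2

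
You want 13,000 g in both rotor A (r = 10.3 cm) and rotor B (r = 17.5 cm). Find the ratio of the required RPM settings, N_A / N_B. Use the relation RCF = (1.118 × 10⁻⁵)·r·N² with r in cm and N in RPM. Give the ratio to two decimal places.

1.30

At fixed RCF, N ∝ 1/√r, so N_A/N_B = √(r_B/r_A) = √(17.5/10.3) = √1.699029 = 1.3035.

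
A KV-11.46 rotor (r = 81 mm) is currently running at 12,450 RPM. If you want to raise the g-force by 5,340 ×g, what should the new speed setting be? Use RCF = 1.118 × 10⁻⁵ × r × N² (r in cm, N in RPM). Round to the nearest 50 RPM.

r = 81 mm = 8.1 cm
Current RCF = 1.118 × 10⁻⁵ × 8.1 × (12450)² = 1.118 × 10⁻⁵ × 8.1 × 155,002,500 ≈ 14,036.7 × g
Target RCF = 14,036.7 + 5,340 = 19,376.7 × g
N² = 19,376.7 / (9.0558 × 10⁻⁵) = 213,970,052
N ≈ √213,970,052 ≈ 14,627.7

14650 RPM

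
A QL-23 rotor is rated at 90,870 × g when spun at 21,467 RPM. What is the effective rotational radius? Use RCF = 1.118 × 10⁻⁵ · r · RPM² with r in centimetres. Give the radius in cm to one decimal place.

90870 = 1.118 × 10⁻⁵ × r × (21467)²
r = 90870 / (1.118 × 10⁻⁵ × 460,832,089) = 90870 / 5152.103 ≈ 17.637 cm

r ≈ 17.6 cm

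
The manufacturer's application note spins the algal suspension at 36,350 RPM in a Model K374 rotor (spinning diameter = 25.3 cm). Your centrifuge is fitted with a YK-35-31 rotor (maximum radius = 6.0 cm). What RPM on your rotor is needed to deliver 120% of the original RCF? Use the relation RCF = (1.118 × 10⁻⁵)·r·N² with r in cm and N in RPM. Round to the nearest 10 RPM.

57820 RPM

Original rotor: r = 25.3 / 2 = 12.65 cm
RCF_original = 1.118 × 10⁻⁵ × 12.65 × (36350)² = 1.118 × 10⁻⁵ × 12.65 × 1,321,322,500 ≈ 186,870.7 × g
Target RCF = 1.2 × 186,870.7 ≈ 224,244.8 × g
224,244.8 = 1.118 × 10⁻⁵ × 6 × N²
N² = 224,244.8 / (6.708 × 10⁻⁵) = 3,342,945,736
N ≈ √3,342,945,736 ≈ 57,818.2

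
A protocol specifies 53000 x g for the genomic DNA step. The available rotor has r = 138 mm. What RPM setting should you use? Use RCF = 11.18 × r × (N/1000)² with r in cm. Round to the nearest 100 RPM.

r = 138 mm = 13.8 cm
53,000 = 11.18 × 13.8 × (N/1000)²
(N/1000)² = 53,000 / 154.284 = 343.5223
N = 1000 × √343.5223 ≈ 18,534.4

18500 RPM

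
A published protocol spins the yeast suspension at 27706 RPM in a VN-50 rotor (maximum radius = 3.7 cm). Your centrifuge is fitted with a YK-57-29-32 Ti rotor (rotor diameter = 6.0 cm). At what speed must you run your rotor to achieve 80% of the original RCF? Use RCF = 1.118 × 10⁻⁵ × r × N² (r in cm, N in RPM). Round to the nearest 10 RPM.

RCF = 1.118 × 10⁻⁵ × r × N²
RCF_original = 1.118 × 10⁻⁵ × 3.7 × (27706)² = 1.118 × 10⁻⁵ × 3.7 × 767,622,436 ≈ 31,753.5 × g
Target RCF = 0.8 × 31,753.5 ≈ 25,402.8 × g
Your rotor: r = 6.0 / 2 = 3 cm
25,402.8 = 1.118 × 10⁻⁵ × 3 × N²
N² = 25,402.8 / (3.354 × 10⁻⁵) = 757,388,193
N ≈ √757,388,193 ≈ 27,520.7

27520 RPM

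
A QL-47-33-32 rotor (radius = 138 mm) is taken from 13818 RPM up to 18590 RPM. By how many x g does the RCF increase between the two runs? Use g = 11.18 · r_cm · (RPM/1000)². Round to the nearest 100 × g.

≈ 23900 x g

r = 138 mm = 13.8 cm
RCF₁ = 11.18 × 13.8 × (13.818)² = 11.18 × 13.8 × 190.937124 ≈ 29,458.5 × g
RCF₂ = 11.18 × 13.8 × (18.59)² = 11.18 × 13.8 × 345.5881 ≈ 53,318.7 × g
Increase = 53,318.7 − 29,458.5 = 23,860.2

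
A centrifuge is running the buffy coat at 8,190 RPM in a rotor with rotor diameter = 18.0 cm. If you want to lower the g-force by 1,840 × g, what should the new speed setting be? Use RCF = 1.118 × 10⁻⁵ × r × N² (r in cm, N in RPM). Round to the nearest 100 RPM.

N₂ ≈ 7000 RPM

r = 18.0 / 2 = 9 cm
Current RCF = 1.118 × 10⁻⁵ × 9 × (8190)² = 1.118 × 10⁻⁵ × 9 × 67,076,100 ≈ 6,749.2 × g
Target RCF = 6,749.2 − 1,840 = 4,909.2 × g
N² = 4,909.2 / (10.062 × 10⁻⁵) = 48,789,505
N ≈ √48,789,505 ≈ 6,984.9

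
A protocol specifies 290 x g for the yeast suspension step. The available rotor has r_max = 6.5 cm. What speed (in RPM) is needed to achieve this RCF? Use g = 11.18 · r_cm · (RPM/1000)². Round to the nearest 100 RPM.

RCF = 11.18 × r × (N/1000)²
290 = 11.18 × 6.5 × (N/1000)²
(N/1000)² = 290 / 72.67 = 3.990643
N = 1000 × √3.990643 ≈ 1,997.7

≈ 2000 RPM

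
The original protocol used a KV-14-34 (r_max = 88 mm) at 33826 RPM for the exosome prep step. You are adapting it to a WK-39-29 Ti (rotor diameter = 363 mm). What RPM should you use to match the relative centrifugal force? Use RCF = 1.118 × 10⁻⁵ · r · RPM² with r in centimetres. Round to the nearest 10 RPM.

23550 RPM

Original rotor: r = 88 mm = 8.8 cm
RCF_original = 1.118 × 10⁻⁵ × 8.8 × (33826)² = 1.118 × 10⁻⁵ × 8.8 × 1,144,198,276 ≈ 112,570.8 × g
Your rotor: r = 363 mm / 2 = 181.5 mm = 18.15 cm
112,570.8 = 1.118 × 10⁻⁵ × 18.15 × N²
N² = 112,570.8 / (20.2917 × 10⁻⁵) = 554,762,785
N ≈ √554,762,785 ≈ 23,553.4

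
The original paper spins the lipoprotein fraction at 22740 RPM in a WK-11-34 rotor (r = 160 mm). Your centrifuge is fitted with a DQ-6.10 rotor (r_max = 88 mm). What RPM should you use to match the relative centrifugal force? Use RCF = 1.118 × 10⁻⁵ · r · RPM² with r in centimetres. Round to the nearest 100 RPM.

Original rotor: r = 160 mm = 16.0 cm
RCF = 1.118 × 10⁻⁵ × r × N²
RCF_original = 1.118 × 10⁻⁵ × 16 × (22740)² = 1.118 × 10⁻⁵ × 16 × 517,107,600 ≈ 92,500.2 × g
Your rotor: r = 88 mm = 8.8 cm
92,500.2 = 1.118 × 10⁻⁵ × 8.8 × N²
N² = 92,500.2 / (9.8384 × 10⁻⁵) = 940,195,560
N ≈ √940,195,560 ≈ 30,662.6

30700 RPM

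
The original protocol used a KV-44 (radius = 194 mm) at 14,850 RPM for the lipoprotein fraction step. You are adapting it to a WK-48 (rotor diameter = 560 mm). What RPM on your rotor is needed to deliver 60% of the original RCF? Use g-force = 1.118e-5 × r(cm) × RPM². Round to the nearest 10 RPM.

Original rotor: r = 194 mm = 19.4 cm
RCF = 1.118 × 10⁻⁵ × r × N²
RCF_original = 1.118 × 10⁻⁵ × 19.4 × (14850)² = 1.118 × 10⁻⁵ × 19.4 × 220,522,500 ≈ 47,829.6 × g
Target RCF = 0.6 × 47,829.6 ≈ 28,697.8 × g
Your rotor: r = 560 mm / 2 = 280 mm = 28 cm
28,697.8 = 1.118 × 10⁻⁵ × 28 × N²
N² = 28,697.8 / (31.304 × 10⁻⁵) = 91,674,546
N ≈ √91,674,546 ≈ 9,574.7

9570 RPM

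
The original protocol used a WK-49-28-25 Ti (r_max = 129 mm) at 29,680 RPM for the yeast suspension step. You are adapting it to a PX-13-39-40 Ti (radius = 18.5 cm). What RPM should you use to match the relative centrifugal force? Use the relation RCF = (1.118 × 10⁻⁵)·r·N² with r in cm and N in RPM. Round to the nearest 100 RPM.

Original rotor: r = 129 mm = 12.9 cm
RCF = 1.118 × 10⁻⁵ × r × N²
RCF_original = 1.118 × 10⁻⁵ × 12.9 × (29680)² = 1.118 × 10⁻⁵ × 12.9 × 880,902,400 ≈ 127,045.5 × g
127,045.5 = 1.118 × 10⁻⁵ × 18.5 × N²
N² = 127,045.5 / (20.683 × 10⁻⁵) = 614,250,834
N ≈ √614,250,834 ≈ 24,784.1

24800 RPM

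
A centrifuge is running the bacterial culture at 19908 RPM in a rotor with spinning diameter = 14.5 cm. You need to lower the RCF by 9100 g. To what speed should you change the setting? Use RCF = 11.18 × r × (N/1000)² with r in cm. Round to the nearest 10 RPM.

N₂ ≈ 16850 RPM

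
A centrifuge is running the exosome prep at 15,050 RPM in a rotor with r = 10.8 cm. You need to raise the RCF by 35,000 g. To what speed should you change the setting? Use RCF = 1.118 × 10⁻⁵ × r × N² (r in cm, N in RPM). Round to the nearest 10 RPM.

N₂ ≈ 22720 RPM

Current RCF = 1.118 × 10⁻⁵ × 10.8 × (15050)² = 1.118 × 10⁻⁵ × 10.8 × 226,502,500 ≈ 27,348.8 × g
Target RCF = 27,348.8 + 35,000 = 62,348.8 × g
N² = 62,348.8 / (12.0744 × 10⁻⁵) = 516,371,828
N ≈ √516,371,828 ≈ 22,723.8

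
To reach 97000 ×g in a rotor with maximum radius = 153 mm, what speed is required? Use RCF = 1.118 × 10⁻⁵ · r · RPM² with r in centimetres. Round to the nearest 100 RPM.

r = 153 mm = 15.3 cm
97,000 = 1.118 × 10⁻⁵ × 15.3 × N²
N² = 97,000 / (17.1054 × 10⁻⁵) = 567,072,386
N ≈ √567,072,386 ≈ 23,813.3

≈ 23800 RPM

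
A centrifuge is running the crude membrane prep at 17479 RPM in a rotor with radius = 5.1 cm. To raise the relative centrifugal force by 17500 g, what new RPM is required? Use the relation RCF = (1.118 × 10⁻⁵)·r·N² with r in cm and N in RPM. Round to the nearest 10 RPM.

Current RCF = 1.118 × 10⁻⁵ × 5.1 × (17479)² = 1.118 × 10⁻⁵ × 5.1 × 305,515,441 ≈ 17,419.9 × g
Target RCF = 17,419.9 + 17,500 = 34,919.9 × g
N² = 34,919.9 / (5.7018 × 10⁻⁵) = 612,436,424
N ≈ √612,436,424 ≈ 24,747.5

N₂ ≈ 24750 RPM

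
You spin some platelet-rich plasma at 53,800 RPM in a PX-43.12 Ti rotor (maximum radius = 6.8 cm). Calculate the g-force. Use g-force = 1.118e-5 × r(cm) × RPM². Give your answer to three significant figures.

RCF = 1.118 × 10⁻⁵ × 6.8 × (53800)² = 1.118 × 10⁻⁵ × 6.8 × 2,894,440,000 ≈ 220,046.9 × g

220000 x g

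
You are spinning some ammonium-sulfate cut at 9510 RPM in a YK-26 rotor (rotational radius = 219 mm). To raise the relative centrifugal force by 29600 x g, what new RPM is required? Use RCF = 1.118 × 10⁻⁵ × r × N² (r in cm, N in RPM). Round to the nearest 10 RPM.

≈ 14540 RPM

r = 219 mm = 21.9 cm
Current RCF = 1.118 × 10⁻⁵ × 21.9 × (9510)² = 1.118 × 10⁻⁵ × 21.9 × 90,440,100 ≈ 22,143.5 × g
Target RCF = 22,143.5 + 29,600 = 51,743.5 × g
N² = 51,743.5 / (24.4842 × 10⁻⁵) = 211,334,248
N ≈ √211,334,248 ≈ 14,537.3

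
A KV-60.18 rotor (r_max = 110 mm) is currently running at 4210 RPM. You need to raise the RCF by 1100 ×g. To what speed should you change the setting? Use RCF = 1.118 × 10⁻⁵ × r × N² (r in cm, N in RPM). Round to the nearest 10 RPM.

≈ 5160 RPM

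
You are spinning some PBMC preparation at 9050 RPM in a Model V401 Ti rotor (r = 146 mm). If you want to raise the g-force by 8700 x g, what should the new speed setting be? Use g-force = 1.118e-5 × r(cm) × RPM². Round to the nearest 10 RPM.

N₂ ≈ 11630 RPM

r = 146 mm = 14.6 cm
Current RCF = 1.118 × 10⁻⁵ × 14.6 × (9050)² = 1.118 × 10⁻⁵ × 14.6 × 81,902,500 ≈ 13,368.8 × g
Target RCF = 13,368.8 + 8,700 = 22,068.8 × g
N² = 22,068.8 / (16.3228 × 10⁻⁵) = 135,202,294
N ≈ √135,202,294 ≈ 11,627.7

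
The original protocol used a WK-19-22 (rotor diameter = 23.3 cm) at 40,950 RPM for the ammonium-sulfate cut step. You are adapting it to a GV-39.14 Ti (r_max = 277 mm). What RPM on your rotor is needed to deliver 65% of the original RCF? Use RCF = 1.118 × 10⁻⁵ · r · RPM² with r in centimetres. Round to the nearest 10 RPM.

Original rotor: r = 23.3 / 2 = 11.65 cm
RCF_original = 1.118 × 10⁻⁵ × 11.65 × (40950)² = 1.118 × 10⁻⁵ × 11.65 × 1,676,902,500 ≈ 218,411.5 × g
Target RCF = 0.65 × 218,411.5 ≈ 141,967.5 × g
Your rotor: r = 277 mm = 27.7 cm
141,967.5 = 1.118 × 10⁻⁵ × 27.7 × N²
N² = 141,967.5 / (30.9686 × 10⁻⁵) = 458,424,017
N ≈ √458,424,017 ≈ 21,410.8

21410 RPM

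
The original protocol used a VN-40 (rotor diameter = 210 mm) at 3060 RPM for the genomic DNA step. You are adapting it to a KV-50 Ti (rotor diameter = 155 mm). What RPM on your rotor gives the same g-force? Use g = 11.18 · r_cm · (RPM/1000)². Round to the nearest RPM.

≈ 3562 RPM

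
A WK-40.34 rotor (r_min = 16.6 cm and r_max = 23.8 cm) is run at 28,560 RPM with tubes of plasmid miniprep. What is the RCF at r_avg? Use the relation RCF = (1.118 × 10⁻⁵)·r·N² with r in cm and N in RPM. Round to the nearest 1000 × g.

184000 × g

r_avg = (16.6 + 23.8) / 2 = 20.2 cm
RCF = 1.118 × 10⁻⁵ × r × N²
RCF = 1.118 × 10⁻⁵ × 20.2 × (28560)² = 1.118 × 10⁻⁵ × 20.2 × 815,673,600 ≈ 184,208.5 × g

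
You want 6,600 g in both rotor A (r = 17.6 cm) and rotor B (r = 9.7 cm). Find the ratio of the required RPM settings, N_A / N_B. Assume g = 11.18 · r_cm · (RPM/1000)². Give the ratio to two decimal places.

0.74

At fixed RCF, N ∝ 1/√r, so N_A/N_B = √(r_B/r_A) = √(9.7/17.6) = √0.551136 = 0.7424.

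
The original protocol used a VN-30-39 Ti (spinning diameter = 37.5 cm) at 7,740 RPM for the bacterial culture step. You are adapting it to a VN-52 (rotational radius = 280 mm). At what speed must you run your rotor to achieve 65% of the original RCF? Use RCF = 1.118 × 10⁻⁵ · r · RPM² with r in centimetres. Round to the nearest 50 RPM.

≈ 5100 RPM

Original rotor: r = 37.5 / 2 = 18.75 cm
RCF = 1.118 × 10⁻⁵ × r × N²
RCF_original = 1.118 × 10⁻⁵ × 18.75 × (7740)² = 1.118 × 10⁻⁵ × 18.75 × 59,907,600 ≈ 12,558.1 × g
Target RCF = 0.65 × 12,558.1 ≈ 8,162.8 × g
Your rotor: r = 280 mm = 28.0 cm
8,162.8 = 1.118 × 10⁻⁵ × 28 × N²
N² = 8,162.8 / (31.304 × 10⁻⁵) = 26,075,901
N ≈ √26,075,901 ≈ 5,106.5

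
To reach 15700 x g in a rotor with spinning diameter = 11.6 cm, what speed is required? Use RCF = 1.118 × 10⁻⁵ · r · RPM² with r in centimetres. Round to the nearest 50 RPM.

15550 RPM

r = 11.6 / 2 = 5.8 cm
15,700 = 1.118 × 10⁻⁵ × 5.8 × N²
N² = 15,700 / (6.4844 × 10⁻⁵) = 242,119,548
N ≈ √242,119,548 ≈ 15,560.2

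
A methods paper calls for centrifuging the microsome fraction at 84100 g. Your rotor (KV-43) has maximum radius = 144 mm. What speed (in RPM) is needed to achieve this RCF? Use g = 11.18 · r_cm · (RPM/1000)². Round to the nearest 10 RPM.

N ≈ 22860 RPM

r = 144 mm = 14.4 cm
84,100 = 11.18 × 14.4 × (N/1000)²
(N/1000)² = 84,100 / 160.992 = 522.3862
N = 1000 × √522.3862 ≈ 22,855.8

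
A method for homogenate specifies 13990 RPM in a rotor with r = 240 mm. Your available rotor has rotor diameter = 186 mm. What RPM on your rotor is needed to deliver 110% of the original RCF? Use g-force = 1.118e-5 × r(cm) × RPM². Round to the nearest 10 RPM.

≈ 23570 RPM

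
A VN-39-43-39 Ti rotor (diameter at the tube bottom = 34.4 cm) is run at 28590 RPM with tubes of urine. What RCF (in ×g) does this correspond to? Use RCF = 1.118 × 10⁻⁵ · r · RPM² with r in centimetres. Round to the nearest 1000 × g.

r = 34.4 / 2 = 17.2 cm
RCF = 1.118 × 10⁻⁵ × 17.2 × (28590)² = 1.118 × 10⁻⁵ × 17.2 × 817,388,100 ≈ 157,180.5 × g

RCF ≈ 157000 ×g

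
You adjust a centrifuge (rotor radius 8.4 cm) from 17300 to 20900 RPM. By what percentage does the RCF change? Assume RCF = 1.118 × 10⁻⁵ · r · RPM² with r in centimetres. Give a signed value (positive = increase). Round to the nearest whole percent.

+46%

RCF ∝ N², so the ratio is (20900/17300)² = (1.208092)² = 1.4595.
Change = 1.4595 − 1 = +0.4595 → +45.9%.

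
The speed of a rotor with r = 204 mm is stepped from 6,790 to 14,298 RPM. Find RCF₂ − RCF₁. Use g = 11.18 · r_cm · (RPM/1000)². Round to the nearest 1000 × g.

≈ 36000 ×g

r = 204 mm = 20.4 cm
RCF₁ = 11.18 × 20.4 × (6.79)² = 11.18 × 20.4 × 46.1041 ≈ 10,515.1 × g
RCF₂ = 11.18 × 20.4 × (14.298)² = 11.18 × 20.4 × 204.432804 ≈ 46,625.4 × g
Increase = 46,625.4 − 10,515.1 = 36,110.3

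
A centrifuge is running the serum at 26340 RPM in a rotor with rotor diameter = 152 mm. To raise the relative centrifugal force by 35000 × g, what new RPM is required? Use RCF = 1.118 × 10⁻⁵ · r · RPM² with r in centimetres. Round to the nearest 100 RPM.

r = 152 mm / 2 = 76 mm = 7.6 cm
Current RCF = 1.118 × 10⁻⁵ × 7.6 × (26340)² = 1.118 × 10⁻⁵ × 7.6 × 693,795,600 ≈ 58,950.4 × g
Target RCF = 58,950.4 + 35,000 = 93,950.4 × g
N² = 93,950.4 / (8.4968 × 10⁻⁵) = 1,105,715,093
N ≈ √1,105,715,093 ≈ 33,252.3

N₂ ≈ 33300 RPM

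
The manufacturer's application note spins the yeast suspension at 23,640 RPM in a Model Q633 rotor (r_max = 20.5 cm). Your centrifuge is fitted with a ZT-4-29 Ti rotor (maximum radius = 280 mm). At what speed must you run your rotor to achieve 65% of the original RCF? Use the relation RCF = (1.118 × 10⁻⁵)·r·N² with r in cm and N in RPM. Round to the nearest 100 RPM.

RCF_original = 1.118 × 10⁻⁵ × 20.5 × (23640)² = 1.118 × 10⁻⁵ × 20.5 × 558,849,600 ≈ 128,082.7 × g
Target RCF = 0.65 × 128,082.7 ≈ 83,253.8 × g
Your rotor: r = 280 mm = 28.0 cm
83,253.8 = 1.118 × 10⁻⁵ × 28 × N²
N² = 83,253.8 / (31.304 × 10⁻⁵) = 265,952,594
N ≈ √265,952,594 ≈ 16,308.1

16300 RPM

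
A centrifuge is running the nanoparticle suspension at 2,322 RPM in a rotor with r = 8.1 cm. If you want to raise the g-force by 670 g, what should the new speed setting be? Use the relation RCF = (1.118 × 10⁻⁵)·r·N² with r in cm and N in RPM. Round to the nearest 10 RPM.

3580 RPM

Current RCF = 1.118 × 10⁻⁵ × 8.1 × (2322)² = 1.118 × 10⁻⁵ × 8.1 × 5,391,684 ≈ 488.3 × g
Target RCF = 488.3 + 670 = 1,158.3 × g
N² = 1,158.3 / (9.0558 × 10⁻⁵) = 12,790,698
N ≈ √12,790,698 ≈ 3,576.4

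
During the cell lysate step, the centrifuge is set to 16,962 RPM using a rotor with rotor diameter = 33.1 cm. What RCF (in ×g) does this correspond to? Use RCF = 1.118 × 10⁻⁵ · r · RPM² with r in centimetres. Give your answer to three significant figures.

r = 33.1 / 2 = 16.55 cm
RCF = 1.118 × 10⁻⁵ × 16.55 × (16962)² = 1.118 × 10⁻⁵ × 16.55 × 287,709,444 ≈ 53,234.6 × g

RCF ≈ 53200 ×g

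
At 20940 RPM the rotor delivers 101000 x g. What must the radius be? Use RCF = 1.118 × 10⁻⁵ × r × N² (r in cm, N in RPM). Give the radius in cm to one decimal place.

RCF = 1.118 × 10⁻⁵ × r × N²
101000 = 1.118 × 10⁻⁵ × r × (20940)²
r = 101000 / (1.118 × 10⁻⁵ × 438,483,600) = 101000 / 4902.247 ≈ 20.603 cm

r ≈ 20.6 cm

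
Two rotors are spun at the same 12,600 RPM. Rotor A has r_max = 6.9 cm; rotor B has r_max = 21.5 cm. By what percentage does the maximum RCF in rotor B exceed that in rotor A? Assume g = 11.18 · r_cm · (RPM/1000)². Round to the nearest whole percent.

At equal RPM, RCF scales linearly with r: ratio = 21.5 / 6.9 = 3.1159.
So rotor B delivers 211.6% more g-force.

212%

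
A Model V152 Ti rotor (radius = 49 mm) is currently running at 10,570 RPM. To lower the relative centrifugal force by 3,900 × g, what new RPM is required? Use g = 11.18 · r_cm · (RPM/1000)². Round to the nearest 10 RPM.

6370 RPM

r = 49 mm = 4.9 cm
Current RCF = 11.18 × 4.9 × (10.57)² = 11.18 × 4.9 × 111.7249 ≈ 6,120.5 × g
Target RCF = 6,120.5 − 3,900 = 2,220.5 × g
(N/1000)² = 2,220.5 / 54.782 = 40.53339
N = 1000 × √40.53339 ≈ 6,366.6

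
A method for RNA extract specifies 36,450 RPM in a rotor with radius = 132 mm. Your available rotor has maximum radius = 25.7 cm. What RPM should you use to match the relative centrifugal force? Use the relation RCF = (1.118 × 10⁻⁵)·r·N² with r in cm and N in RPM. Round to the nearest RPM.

Original rotor: r = 132 mm = 13.2 cm
RCF_original = 1.118 × 10⁻⁵ × 13.2 × (36450)² = 1.118 × 10⁻⁵ × 13.2 × 1,328,602,500 ≈ 196,069.8 × g
196,069.8 = 1.118 × 10⁻⁵ × 25.7 × N²
N² = 196,069.8 / (28.7326 × 10⁻⁵) = 682,394,910
N ≈ √682,394,910 ≈ 26,122.7

≈ 26123 RPM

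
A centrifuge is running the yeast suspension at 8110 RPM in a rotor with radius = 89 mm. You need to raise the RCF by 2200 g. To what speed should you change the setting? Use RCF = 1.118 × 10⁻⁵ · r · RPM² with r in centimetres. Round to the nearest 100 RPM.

r = 89 mm = 8.9 cm
Current RCF = 1.118 × 10⁻⁵ × 8.9 × (8110)² = 1.118 × 10⁻⁵ × 8.9 × 65,772,100 ≈ 6,544.5 × g
Target RCF = 6,544.5 + 2,200 = 8,744.5 × g
N² = 8,744.5 / (9.9502 × 10⁻⁵) = 87,882,656
N ≈ √87,882,656 ≈ 9,374.6

≈ 9400 RPM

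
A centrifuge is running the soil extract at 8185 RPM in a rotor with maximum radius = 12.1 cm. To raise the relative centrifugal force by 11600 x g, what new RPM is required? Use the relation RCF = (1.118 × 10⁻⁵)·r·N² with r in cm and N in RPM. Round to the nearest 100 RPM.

Current RCF = 1.118 × 10⁻⁵ × 12.1 × (8185)² = 1.118 × 10⁻⁵ × 12.1 × 66,994,225 ≈ 9,062.8 × g
Target RCF = 9,062.8 + 11,600 = 20,662.8 × g
N² = 20,662.8 / (13.5278 × 10⁻⁵) = 152,743,240
N ≈ √152,743,240 ≈ 12,358.9

≈ 12400 RPM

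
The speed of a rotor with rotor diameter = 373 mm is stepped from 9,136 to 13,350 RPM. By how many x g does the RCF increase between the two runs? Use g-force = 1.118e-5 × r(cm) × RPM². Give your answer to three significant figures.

≈ 19800 x g

r = 373 mm / 2 = 186.5 mm = 18.65 cm
RCF₁ = 1.118 × 10⁻⁵ × 18.65 × (9136)² = 1.118 × 10⁻⁵ × 18.65 × 83,466,496 ≈ 17,403.3 × g
RCF₂ = 1.118 × 10⁻⁵ × 18.65 × (13350)² = 1.118 × 10⁻⁵ × 18.65 × 178,222,500 ≈ 37,160.6 × g
Increase = 37,160.6 − 17,403.3 = 19,757.3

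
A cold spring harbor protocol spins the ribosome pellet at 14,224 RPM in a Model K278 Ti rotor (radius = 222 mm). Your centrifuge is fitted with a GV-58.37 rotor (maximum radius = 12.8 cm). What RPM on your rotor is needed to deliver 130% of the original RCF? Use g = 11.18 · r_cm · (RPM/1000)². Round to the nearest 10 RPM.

21360 RPM

Original rotor: r = 222 mm = 22.2 cm
RCF = 11.18 × r × (N/1000)²
RCF_original = 11.18 × 22.2 × (14.224)² = 11.18 × 22.2 × 202.322176 ≈ 50,215.6 × g
Target RCF = 1.3 × 50,215.6 ≈ 65,280.3 × g
65,280.3 = 11.18 × 12.8 × (N/1000)²
(N/1000)² = 65,280.3 / 143.104 = 456.1738
N = 1000 × √456.1738 ≈ 21,358.2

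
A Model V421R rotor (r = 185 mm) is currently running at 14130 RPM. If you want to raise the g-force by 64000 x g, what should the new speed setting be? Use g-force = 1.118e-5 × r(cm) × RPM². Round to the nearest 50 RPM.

22550 RPM

r = 185 mm = 18.5 cm
Current RCF = 1.118 × 10⁻⁵ × 18.5 × (14130)² = 1.118 × 10⁻⁵ × 18.5 × 199,656,900 ≈ 41,295 × g
Target RCF = 41,295 + 64,000 = 105,295 × g
N² = 105,295 / (20.683 × 10⁻⁵) = 509,089,590
N ≈ √509,089,590 ≈ 22,563.0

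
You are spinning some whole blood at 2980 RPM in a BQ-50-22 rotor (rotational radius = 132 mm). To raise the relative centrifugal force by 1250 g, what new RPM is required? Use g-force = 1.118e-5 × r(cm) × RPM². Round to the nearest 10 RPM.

≈ 4170 RPM

r = 132 mm = 13.2 cm
Current RCF = 1.118 × 10⁻⁵ × 13.2 × (2980)² = 1.118 × 10⁻⁵ × 13.2 × 8,880,400 ≈ 1,310.5 × g
Target RCF = 1,310.5 + 1,250 = 2,560.5 × g
N² = 2,560.5 / (14.7576 × 10⁻⁵) = 17,350,382
N ≈ √17,350,382 ≈ 4,165.4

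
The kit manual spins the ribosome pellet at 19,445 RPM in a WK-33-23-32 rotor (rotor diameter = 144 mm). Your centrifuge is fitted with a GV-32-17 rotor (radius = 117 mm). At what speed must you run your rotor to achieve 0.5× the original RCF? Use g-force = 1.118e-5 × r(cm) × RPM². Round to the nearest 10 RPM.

Original rotor: r = 144 mm / 2 = 72 mm = 7.2 cm
RCF_original = 1.118 × 10⁻⁵ × 7.2 × (19445)² = 1.118 × 10⁻⁵ × 7.2 × 378,108,025 ≈ 30,436.2 × g
Target RCF = 0.5 × 30,436.2 ≈ 15,218.1 × g
Your rotor: r = 117 mm = 11.7 cm
15,218.1 = 1.118 × 10⁻⁵ × 11.7 × N²
N² = 15,218.1 / (13.0806 × 10⁻⁵) = 116,340,994
N ≈ √116,340,994 ≈ 10,786.1

10790 RPM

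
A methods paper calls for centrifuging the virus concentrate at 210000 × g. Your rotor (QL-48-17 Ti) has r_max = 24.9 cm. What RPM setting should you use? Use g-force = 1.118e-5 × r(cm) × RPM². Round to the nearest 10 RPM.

27470 RPM

RCF = 1.118 × 10⁻⁵ × r × N²
210,000 = 1.118 × 10⁻⁵ × 24.9 × N²
N² = 210,000 / (27.8382 × 10⁻⁵) = 754,359,118
N ≈ √754,359,118 ≈ 27,465.6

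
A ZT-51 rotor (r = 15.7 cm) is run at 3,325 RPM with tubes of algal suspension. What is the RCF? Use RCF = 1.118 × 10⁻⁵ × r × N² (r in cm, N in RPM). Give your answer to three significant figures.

1940 g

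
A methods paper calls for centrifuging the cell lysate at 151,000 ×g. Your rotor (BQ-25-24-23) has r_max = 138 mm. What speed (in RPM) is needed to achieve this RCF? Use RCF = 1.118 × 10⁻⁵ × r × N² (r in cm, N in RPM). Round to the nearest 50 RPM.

r = 138 mm = 13.8 cm
RCF = 1.118 × 10⁻⁵ × r × N²
151,000 = 1.118 × 10⁻⁵ × 13.8 × N²
N² = 151,000 / (15.4284 × 10⁻⁵) = 978,714,578
N ≈ √978,714,578 ≈ 31,284.4

N ≈ 31300 RPM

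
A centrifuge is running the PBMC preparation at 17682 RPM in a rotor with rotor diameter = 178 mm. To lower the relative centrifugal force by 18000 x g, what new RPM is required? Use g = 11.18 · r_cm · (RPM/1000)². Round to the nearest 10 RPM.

≈ 11480 RPM

r = 178 mm / 2 = 89 mm = 8.9 cm
Current RCF = 11.18 × 8.9 × (17.682)² = 11.18 × 8.9 × 312.653124 ≈ 31,109.6 × g
Target RCF = 31,109.6 − 18,000 = 13,109.6 × g
(N/1000)² = 13,109.6 / 99.502 = 131.7521
N = 1000 × √131.7521 ≈ 11,478.3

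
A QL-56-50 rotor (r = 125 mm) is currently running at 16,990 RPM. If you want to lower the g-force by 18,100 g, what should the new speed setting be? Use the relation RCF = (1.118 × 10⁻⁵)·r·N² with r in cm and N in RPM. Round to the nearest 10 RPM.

12620 RPM

r = 125 mm = 12.5 cm
Current RCF = 1.118 × 10⁻⁵ × 12.5 × (16990)² = 1.118 × 10⁻⁵ × 12.5 × 288,660,100 ≈ 40,340.2 × g
Target RCF = 40,340.2 − 18,100 = 22,240.2 × g
N² = 22,240.2 / (13.975 × 10⁻⁵) = 159,142,755
N ≈ √159,142,755 ≈ 12,615.2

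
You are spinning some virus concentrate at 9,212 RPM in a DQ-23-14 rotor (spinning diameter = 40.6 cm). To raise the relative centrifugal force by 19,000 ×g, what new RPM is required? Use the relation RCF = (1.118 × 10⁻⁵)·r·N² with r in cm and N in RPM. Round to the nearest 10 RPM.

r = 40.6 / 2 = 20.3 cm
Current RCF = 1.118 × 10⁻⁵ × 20.3 × (9212)² = 1.118 × 10⁻⁵ × 20.3 × 84,860,944 ≈ 19,259.5 × g
Target RCF = 19,259.5 + 19,000 = 38,259.5 × g
N² = 38,259.5 / (22.6954 × 10⁻⁵) = 168,578,214
N ≈ √168,578,214 ≈ 12,983.8

≈ 12980 RPM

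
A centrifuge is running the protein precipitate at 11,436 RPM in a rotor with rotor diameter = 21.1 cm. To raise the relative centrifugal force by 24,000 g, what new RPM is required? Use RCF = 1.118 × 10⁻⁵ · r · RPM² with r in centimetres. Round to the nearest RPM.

r = 21.1 / 2 = 10.55 cm
Current RCF = 1.118 × 10⁻⁵ × 10.55 × (11436)² = 1.118 × 10⁻⁵ × 10.55 × 130,782,096 ≈ 15,425.6 × g
Target RCF = 15,425.6 + 24,000 = 39,425.6 × g
N² = 39,425.6 / (11.7949 × 10⁻⁵) = 334,259,722
N ≈ √334,259,722 ≈ 18,282.8

≈ 18283 RPM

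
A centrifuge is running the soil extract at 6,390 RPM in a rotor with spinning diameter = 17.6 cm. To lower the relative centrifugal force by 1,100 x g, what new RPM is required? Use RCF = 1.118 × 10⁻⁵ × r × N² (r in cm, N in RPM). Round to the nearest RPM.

r = 17.6 / 2 = 8.8 cm
Current RCF = 1.118 × 10⁻⁵ × 8.8 × (6390)² = 1.118 × 10⁻⁵ × 8.8 × 40,832,100 ≈ 4,017.2 × g
Target RCF = 4,017.2 − 1,100 = 2,917.2 × g
N² = 2,917.2 / (9.8384 × 10⁻⁵) = 29,651,163
N ≈ √29,651,163 ≈ 5,445.3

≈ 5445 RPM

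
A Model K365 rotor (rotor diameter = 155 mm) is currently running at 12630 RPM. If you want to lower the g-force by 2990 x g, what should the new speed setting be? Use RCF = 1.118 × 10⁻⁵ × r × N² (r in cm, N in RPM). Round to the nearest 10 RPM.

r = 155 mm / 2 = 77.5 mm = 7.75 cm
Current RCF = 1.118 × 10⁻⁵ × 7.75 × (12630)² = 1.118 × 10⁻⁵ × 7.75 × 159,516,900 ≈ 13,821.3 × g
Target RCF = 13,821.3 − 2,990 = 10,831.3 × g
N² = 10,831.3 / (8.6645 × 10⁻⁵) = 125,007,790
N ≈ √125,007,790 ≈ 11,180.7

≈ 11180 RPM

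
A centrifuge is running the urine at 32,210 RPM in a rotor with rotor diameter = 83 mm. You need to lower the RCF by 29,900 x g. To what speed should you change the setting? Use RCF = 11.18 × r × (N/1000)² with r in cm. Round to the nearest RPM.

r = 83 mm / 2 = 41.5 mm = 4.15 cm
Current RCF = 11.18 × 4.15 × (32.21)² = 11.18 × 4.15 × 1,037.4841 ≈ 48,136.1 × g
Target RCF = 48,136.1 − 29,900 = 18,236.1 × g
(N/1000)² = 18,236.1 / 46.397 = 393.0448
N = 1000 × √393.0448 ≈ 19,825.4

N₂ ≈ 19825 RPM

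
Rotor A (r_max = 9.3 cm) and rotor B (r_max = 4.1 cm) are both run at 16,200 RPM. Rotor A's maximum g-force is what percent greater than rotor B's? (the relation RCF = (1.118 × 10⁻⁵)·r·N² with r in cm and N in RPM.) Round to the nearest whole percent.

127%

At equal RPM, RCF scales linearly with r: ratio = 9.3 / 4.1 = 2.2683.
So rotor A delivers 126.8% more g-force.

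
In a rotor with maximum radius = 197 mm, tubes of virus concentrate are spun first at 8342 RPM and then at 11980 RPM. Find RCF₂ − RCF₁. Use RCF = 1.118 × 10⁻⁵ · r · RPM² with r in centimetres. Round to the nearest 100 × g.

16300 × g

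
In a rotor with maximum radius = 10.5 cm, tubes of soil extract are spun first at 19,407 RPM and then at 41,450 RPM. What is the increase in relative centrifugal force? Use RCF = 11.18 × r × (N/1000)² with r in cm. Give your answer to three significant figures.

RCF₁ = 11.18 × 10.5 × (19.407)² = 11.18 × 10.5 × 376.631649 ≈ 44,212.8 × g
RCF₂ = 11.18 × 10.5 × (41.45)² = 11.18 × 10.5 × 1,718.1025 ≈ 201,688.1 × g
Increase = 201,688.1 − 44,212.8 = 157,475.3

157000 x g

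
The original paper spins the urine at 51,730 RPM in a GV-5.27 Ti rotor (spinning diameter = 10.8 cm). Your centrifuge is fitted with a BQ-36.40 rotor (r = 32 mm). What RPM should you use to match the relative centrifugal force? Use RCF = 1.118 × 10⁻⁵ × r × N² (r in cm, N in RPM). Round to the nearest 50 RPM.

Original rotor: r = 10.8 / 2 = 5.4 cm
RCF_original = 1.118 × 10⁻⁵ × 5.4 × (51730)² = 1.118 × 10⁻⁵ × 5.4 × 2,675,992,900 ≈ 161,555 × g
Your rotor: r = 32 mm = 3.2 cm
161,555 = 1.118 × 10⁻⁵ × 3.2 × N²
N² = 161,555 / (3.5776 × 10⁻⁵) = 4,515,736,807
N ≈ √4,515,736,807 ≈ 67,199.2

67200 RPM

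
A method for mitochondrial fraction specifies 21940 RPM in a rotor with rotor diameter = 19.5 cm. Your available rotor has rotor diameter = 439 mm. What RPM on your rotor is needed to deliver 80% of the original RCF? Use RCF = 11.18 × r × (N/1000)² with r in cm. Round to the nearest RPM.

13079 RPM

Original rotor: r = 19.5 / 2 = 9.75 cm
RCF = 11.18 × r × (N/1000)²
RCF_original = 11.18 × 9.75 × (21.94)² = 11.18 × 9.75 × 481.3636 ≈ 52,471 × g
Target RCF = 0.8 × 52,471 ≈ 41,976.8 × g
Your rotor: r = 439 mm / 2 = 219.5 mm = 21.95 cm
41,976.8 = 11.18 × 21.95 × (N/1000)²
(N/1000)² = 41,976.8 / 245.401 = 171.0539
N = 1000 × √171.0539 ≈ 13,078.8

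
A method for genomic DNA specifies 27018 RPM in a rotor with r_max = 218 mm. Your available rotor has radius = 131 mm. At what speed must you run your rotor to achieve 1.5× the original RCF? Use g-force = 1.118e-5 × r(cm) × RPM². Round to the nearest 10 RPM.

≈ 42690 RPM

Original rotor: r = 218 mm = 21.8 cm
RCF_original = 1.118 × 10⁻⁵ × 21.8 × (27018)² = 1.118 × 10⁻⁵ × 21.8 × 729,972,324 ≈ 177,911.8 × g
Target RCF = 1.5 × 177,911.8 ≈ 266,867.7 × g
Your rotor: r = 131 mm = 13.1 cm
266,867.7 = 1.118 × 10⁻⁵ × 13.1 × N²
N² = 266,867.7 / (14.6458 × 10⁻⁵) = 1,822,144,915
N ≈ √1,822,144,915 ≈ 42,686.6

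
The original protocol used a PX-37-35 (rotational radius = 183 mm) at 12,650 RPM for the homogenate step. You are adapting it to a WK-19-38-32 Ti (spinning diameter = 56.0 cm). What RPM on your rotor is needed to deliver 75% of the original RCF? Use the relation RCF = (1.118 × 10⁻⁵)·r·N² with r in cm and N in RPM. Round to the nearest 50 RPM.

Original rotor: r = 183 mm = 18.3 cm
RCF = 1.118 × 10⁻⁵ × r × N²
RCF_original = 1.118 × 10⁻⁵ × 18.3 × (12650)² = 1.118 × 10⁻⁵ × 18.3 × 160,022,500 ≈ 32,739.6 × g
Target RCF = 0.75 × 32,739.6 ≈ 24,554.7 × g
Your rotor: r = 56.0 / 2 = 28 cm
24,554.7 = 1.118 × 10⁻⁵ × 28 × N²
N² = 24,554.7 / (31.304 × 10⁻⁵) = 78,439,497
N ≈ √78,439,497 ≈ 8,856.6

≈ 8850 RPM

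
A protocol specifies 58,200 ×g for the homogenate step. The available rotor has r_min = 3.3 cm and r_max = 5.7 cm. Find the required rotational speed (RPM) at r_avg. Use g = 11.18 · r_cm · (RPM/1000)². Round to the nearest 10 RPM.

N ≈ 34010 RPM

r_avg = (3.3 + 5.7) / 2 = 4.5 cm
58,200 = 11.18 × 4.5 × (N/1000)²
(N/1000)² = 58,200 / 50.31 = 1156.828
N = 1000 × √1156.828 ≈ 34,012.2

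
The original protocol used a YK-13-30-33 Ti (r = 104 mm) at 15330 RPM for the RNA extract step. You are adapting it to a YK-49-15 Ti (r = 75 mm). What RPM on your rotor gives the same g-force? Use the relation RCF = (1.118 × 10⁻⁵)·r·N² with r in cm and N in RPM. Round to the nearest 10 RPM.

Original rotor: r = 104 mm = 10.4 cm
RCF_original = 1.118 × 10⁻⁵ × 10.4 × (15330)² = 1.118 × 10⁻⁵ × 10.4 × 235,008,900 ≈ 27,325 × g
Your rotor: r = 75 mm = 7.5 cm
27,325 = 1.118 × 10⁻⁵ × 7.5 × N²
N² = 27,325 / (8.385 × 10⁻⁵) = 325,879,547
N ≈ √325,879,547 ≈ 18,052.1

18050 RPM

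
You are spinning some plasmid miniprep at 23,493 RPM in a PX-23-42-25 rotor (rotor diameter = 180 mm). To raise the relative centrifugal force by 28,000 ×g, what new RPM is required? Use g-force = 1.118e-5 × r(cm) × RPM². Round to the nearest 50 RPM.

r = 180 mm / 2 = 90 mm = 9 cm
Current RCF = 1.118 × 10⁻⁵ × 9 × (23493)² = 1.118 × 10⁻⁵ × 9 × 551,921,049 ≈ 55,534.3 × g
Target RCF = 55,534.3 + 28,000 = 83,534.3 × g
N² = 83,534.3 / (10.062 × 10⁻⁵) = 830,195,786
N ≈ √830,195,786 ≈ 28,813.1

N₂ ≈ 28800 RPM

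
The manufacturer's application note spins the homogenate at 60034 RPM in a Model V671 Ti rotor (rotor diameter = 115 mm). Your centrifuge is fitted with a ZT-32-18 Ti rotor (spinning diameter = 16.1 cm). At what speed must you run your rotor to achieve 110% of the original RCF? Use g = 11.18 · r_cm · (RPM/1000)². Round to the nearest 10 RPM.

Original rotor: r = 115 mm / 2 = 57.5 mm = 5.75 cm
RCF_original = 11.18 × 5.75 × (60.034)² = 11.18 × 5.75 × 3,604.081156 ≈ 231,688.4 × g
Target RCF = 1.1 × 231,688.4 ≈ 254,857.2 × g
Your rotor: r = 16.1 / 2 = 8.05 cm
254,857.2 = 11.18 × 8.05 × (N/1000)²
(N/1000)² = 254,857.2 / 89.999 = 2831.778
N = 1000 × √2831.778 ≈ 53,214.5

≈ 53210 RPM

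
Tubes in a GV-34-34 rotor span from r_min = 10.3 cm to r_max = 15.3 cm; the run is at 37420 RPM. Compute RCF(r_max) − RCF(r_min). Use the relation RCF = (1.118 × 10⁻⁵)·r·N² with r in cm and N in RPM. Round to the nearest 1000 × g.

78000 g

RCF_max = 1.118 × 10⁻⁵ × 15.3 × (37420)² = 1.118 × 10⁻⁵ × 15.3 × 1,400,256,400 ≈ 239,519.5 × g
RCF_min = 1.118 × 10⁻⁵ × 10.3 × (37420)² = 1.118 × 10⁻⁵ × 10.3 × 1,400,256,400 ≈ 161,245.1 × g
ΔRCF = 239,519.5 − 161,245.1 = 78,274.4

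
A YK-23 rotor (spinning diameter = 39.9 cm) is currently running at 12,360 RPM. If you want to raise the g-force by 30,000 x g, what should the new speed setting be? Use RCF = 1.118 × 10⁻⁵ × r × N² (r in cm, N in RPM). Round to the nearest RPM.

r = 39.9 / 2 = 19.95 cm
Current RCF = 1.118 × 10⁻⁵ × 19.95 × (12360)² = 1.118 × 10⁻⁵ × 19.95 × 152,769,600 ≈ 34,073.9 × g
Target RCF = 34,073.9 + 30,000 = 64,073.9 × g
N² = 64,073.9 / (22.3041 × 10⁻⁵) = 287,274,089
N ≈ √287,274,089 ≈ 16,949.2

≈ 16949 RPM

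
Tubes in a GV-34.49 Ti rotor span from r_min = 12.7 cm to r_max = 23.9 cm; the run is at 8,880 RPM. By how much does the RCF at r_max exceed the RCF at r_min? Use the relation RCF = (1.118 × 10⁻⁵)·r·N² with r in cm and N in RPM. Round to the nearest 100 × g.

ΔRCF = 1.118 × 10⁻⁵ × (r_max − r_min) × N² = 1.118 × 10⁻⁵ × 11.2 × 78,854,400 ≈ 9,873.8

9900 x g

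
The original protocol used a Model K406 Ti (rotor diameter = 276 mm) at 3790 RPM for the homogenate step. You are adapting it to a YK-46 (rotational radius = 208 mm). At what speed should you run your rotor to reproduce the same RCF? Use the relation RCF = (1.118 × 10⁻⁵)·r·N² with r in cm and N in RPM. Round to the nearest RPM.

Original rotor: r = 276 mm / 2 = 138 mm = 13.8 cm
RCF_original = 1.118 × 10⁻⁵ × 13.8 × (3790)² = 1.118 × 10⁻⁵ × 13.8 × 14,364,100 ≈ 2,216.2 × g
Your rotor: r = 208 mm = 20.8 cm
2,216.2 = 1.118 × 10⁻⁵ × 20.8 × N²
N² = 2,216.2 / (23.2544 × 10⁻⁵) = 9,530,239
N ≈ √9,530,239 ≈ 3,087.1

3087 RPM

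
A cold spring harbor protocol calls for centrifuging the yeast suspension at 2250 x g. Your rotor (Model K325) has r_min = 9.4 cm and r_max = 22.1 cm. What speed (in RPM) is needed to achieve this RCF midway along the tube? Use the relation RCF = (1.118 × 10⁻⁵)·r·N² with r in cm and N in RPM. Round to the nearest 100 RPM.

N ≈ 3600 RPM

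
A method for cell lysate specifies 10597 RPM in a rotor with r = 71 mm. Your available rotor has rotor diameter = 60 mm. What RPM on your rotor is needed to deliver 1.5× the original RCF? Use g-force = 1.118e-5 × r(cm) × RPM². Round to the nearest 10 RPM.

≈ 19970 RPM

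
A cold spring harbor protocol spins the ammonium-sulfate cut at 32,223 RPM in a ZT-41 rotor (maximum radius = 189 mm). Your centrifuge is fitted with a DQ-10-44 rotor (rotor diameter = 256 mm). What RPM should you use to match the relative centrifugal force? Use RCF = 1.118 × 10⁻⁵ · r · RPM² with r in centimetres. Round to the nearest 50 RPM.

Original rotor: r = 189 mm = 18.9 cm
RCF_original = 1.118 × 10⁻⁵ × 18.9 × (32223)² = 1.118 × 10⁻⁵ × 18.9 × 1,038,321,729 ≈ 219,399.5 × g
Your rotor: r = 256 mm / 2 = 128 mm = 12.8 cm
219,399.5 = 1.118 × 10⁻⁵ × 12.8 × N²
N² = 219,399.5 / (14.3104 × 10⁻⁵) = 1,533,147,222
N ≈ √1,533,147,222 ≈ 39,155.4

39150 RPM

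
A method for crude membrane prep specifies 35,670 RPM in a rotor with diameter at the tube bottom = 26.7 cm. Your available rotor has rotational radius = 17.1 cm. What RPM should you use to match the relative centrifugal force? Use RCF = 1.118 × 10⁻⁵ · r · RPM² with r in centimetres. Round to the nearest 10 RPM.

≈ 31520 RPM

Original rotor: r = 26.7 / 2 = 13.35 cm
RCF_original = 1.118 × 10⁻⁵ × 13.35 × (35670)² = 1.118 × 10⁻⁵ × 13.35 × 1,272,348,900 ≈ 189,901.9 × g
189,901.9 = 1.118 × 10⁻⁵ × 17.1 × N²
N² = 189,901.9 / (19.1178 × 10⁻⁵) = 993,325,069
N ≈ √993,325,069 ≈ 31,517.1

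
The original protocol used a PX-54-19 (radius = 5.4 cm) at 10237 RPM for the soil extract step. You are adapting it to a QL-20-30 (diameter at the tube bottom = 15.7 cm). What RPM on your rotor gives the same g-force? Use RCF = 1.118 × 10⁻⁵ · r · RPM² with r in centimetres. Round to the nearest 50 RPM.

8500 RPM

RCF_original = 1.118 × 10⁻⁵ × 5.4 × (10237)² = 1.118 × 10⁻⁵ × 5.4 × 104,796,169 ≈ 6,326.8 × g
Your rotor: r = 15.7 / 2 = 7.85 cm
6,326.8 = 1.118 × 10⁻⁵ × 7.85 × N²
N² = 6,326.8 / (8.7763 × 10⁻⁵) = 72,089,605
N ≈ √72,089,605 ≈ 8,490.6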